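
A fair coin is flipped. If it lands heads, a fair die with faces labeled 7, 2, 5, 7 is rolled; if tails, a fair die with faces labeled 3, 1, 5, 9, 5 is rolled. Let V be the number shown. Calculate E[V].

197/40

E[V | heads] = (7+2+5+7)/4 = 21/4.
E[V | tails] = (3+1+5+9+5)/5 = 23/5.
E[V] = (1/2)·(21/4) + (1/2)·(23/5) = 197/40.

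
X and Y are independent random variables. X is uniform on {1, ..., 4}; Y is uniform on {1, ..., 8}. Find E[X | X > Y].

P(X > Y) = 3/16.
Summing X·P(x,y) over outcomes with X > Y gives 5/8.
E[X | X > Y] = (5/8) / (3/16) = 10/3.

10/3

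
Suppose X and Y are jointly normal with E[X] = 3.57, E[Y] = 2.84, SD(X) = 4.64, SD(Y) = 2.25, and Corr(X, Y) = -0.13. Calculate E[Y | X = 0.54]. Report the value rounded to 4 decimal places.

3.0310

For a bivariate normal, E[Y | X=x] = μ_Y + ρ·(σ_Y/σ_X)·(x − μ_X).
E[Y | X=0.54] = 2.84 + (-0.13)·(2.25/4.64)·(0.54 − (3.57)) = 2.84 + (-0.063039)·(-3.03) = 3.0310.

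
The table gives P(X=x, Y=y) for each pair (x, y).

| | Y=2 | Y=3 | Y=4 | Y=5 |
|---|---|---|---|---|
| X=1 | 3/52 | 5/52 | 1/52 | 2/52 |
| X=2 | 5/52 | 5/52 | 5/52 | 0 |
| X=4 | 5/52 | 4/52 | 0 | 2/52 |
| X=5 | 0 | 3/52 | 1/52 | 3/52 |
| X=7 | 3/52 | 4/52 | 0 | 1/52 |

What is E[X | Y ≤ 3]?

128/37

P(Y ≤ 3) = 37/52.
Summing X·P(X=x,Y=y) over the conditioning event gives 32/13.
E[X | Y ≤ 3] = (32/13) / (37/52) = 128/37.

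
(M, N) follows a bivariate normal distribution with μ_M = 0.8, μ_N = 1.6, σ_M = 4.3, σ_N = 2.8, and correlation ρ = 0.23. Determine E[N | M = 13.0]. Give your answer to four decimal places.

3.4272

E[N | M=x] = μ_N + ρ(σ_N/σ_M)(x − μ_M) for jointly normal variables.
E[N | M=13.0] = 1.6 + (0.23)·(2.8/4.3)·(13.0 − (0.8)) = 1.6 + (0.14977)·(12.2) = 3.4272.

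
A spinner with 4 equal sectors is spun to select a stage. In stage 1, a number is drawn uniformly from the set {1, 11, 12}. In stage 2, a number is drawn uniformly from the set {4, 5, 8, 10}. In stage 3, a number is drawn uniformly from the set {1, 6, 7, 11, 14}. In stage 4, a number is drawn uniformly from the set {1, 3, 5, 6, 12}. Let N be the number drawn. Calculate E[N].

E[N | stage 1] = (1+11+12)/3 = 8.
E[N | stage 2] = (4+5+8+10)/4 = 27/4.
E[N | stage 3] = (1+6+7+11+14)/5 = 39/5.
E[N | stage 4] = (1+3+5+6+12)/5 = 27/5.
By the law of total expectation,
E[N] = (1/4)·(8) + (1/4)·(27/4) + (1/4)·(39/5) + (1/4)·(27/5) = 559/80.

559/80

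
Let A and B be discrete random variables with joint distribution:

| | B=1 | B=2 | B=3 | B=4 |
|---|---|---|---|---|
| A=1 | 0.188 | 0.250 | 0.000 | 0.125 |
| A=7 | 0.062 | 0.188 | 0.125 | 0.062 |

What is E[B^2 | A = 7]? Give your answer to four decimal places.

P(A = 7) = 0.437.
Σ B^2·P over the event = 1·(0.062) + 4·(0.188) + 9·(0.125) + 16·(0.062) = 2.931.
E[B^2 | A = 7] = (2.931) / (0.437) = 6.7071.

6.7071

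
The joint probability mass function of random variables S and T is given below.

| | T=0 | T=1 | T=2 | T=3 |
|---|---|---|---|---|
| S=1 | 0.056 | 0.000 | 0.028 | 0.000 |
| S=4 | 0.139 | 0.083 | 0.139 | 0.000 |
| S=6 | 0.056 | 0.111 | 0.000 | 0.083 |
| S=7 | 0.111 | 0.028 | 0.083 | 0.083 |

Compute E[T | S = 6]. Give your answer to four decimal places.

P(S = 6) = 0.250.
Summing T·P(S=x,T=y) over the conditioning event gives 0.360.
E[T | S = 6] = (0.360) / (0.250) = 1.4400.

1.4400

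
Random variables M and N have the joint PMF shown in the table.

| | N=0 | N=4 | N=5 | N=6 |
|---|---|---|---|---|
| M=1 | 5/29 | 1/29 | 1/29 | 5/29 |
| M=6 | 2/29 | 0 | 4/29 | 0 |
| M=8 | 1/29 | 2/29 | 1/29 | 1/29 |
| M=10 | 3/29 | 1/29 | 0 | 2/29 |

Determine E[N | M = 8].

P(M = 8) = 5/29.
Σ N·P over the event = 0·(1/29) + 4·(2/29) + 5·(1/29) + 6·(1/29) = 19/29.
E[N | M = 8] = (19/29) / (5/29) = 19/5.

19/5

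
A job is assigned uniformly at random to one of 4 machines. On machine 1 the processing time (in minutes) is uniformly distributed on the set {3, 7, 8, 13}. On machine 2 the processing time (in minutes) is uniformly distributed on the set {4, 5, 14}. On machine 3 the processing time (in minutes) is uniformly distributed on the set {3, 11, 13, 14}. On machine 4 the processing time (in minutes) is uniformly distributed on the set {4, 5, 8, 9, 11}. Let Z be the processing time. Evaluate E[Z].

E[Z | machine 1] = (3+7+8+13)/4 = 31/4.
E[Z | machine 2] = (4+5+14)/3 = 23/3.
E[Z | machine 3] = (3+11+13+14)/4 = 41/4.
E[Z | machine 4] = (4+5+8+9+11)/5 = 37/5.
E[Z] = (1/4)·(31/4) + (1/4)·(23/3) + (1/4)·(41/4) + (1/4)·(37/5) = 124/15.

124/15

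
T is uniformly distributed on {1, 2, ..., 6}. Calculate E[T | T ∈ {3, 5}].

4

P(T ∈ {3, 5}) = 1/3.
Σ over the event: 3·1/6 + 5·1/6 = 4/3.
E[T | T ∈ {3, 5}] = (4/3) / (1/3) = 4.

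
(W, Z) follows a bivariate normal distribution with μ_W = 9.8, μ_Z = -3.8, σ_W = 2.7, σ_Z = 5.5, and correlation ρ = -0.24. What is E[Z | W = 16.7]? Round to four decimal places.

-7.1733

The regression of Z on W has slope ρ·σ_Z/σ_W and passes through (μ_W, μ_Z).
E[Z | W=16.7] = -3.8 + (-0.24)·(5.5/2.7)·(16.7 − (9.8)) = -3.8 + (-0.48889)·(6.9) = -7.1733.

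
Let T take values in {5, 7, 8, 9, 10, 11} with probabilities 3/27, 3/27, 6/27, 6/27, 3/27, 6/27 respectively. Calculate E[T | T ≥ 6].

P(T ≥ 6) = 8/9.
Σ over the event: 7·1/9 + 8·2/9 + 9·2/9 + 10·1/9 + 11·2/9 = 73/9.
E[T | T ≥ 6] = (73/9) / (8/9) = 73/8.

73/8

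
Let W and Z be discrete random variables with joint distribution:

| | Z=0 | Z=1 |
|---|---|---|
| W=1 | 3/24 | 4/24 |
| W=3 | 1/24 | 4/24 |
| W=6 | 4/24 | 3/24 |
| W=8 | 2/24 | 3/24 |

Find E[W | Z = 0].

P(Z = 0) = 5/12.
Σ W·P over the event = 1·(3/24) + 3·(1/24) + 6·(4/24) + 8·(2/24) = 23/12.
E[W | Z = 0] = (23/12) / (5/12) = 23/5.

23/5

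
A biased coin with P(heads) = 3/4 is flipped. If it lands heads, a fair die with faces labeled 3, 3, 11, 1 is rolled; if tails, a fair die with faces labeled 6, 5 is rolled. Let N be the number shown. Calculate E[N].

19/4

E[N | heads] = (3+3+11+1)/4 = 9/2.
E[N | tails] = (6+5)/2 = 11/2.
E[N] = (3/4)·(9/2) + (1/4)·(11/2) = 19/4.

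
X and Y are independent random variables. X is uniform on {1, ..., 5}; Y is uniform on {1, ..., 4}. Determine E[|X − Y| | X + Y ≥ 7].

4/3

Outcomes with X + Y ≥ 7: (3,4), (4,3), (4,4), (5,2), (5,3), (5,4), each with probability 1/20.
E[|X − Y| | X + Y ≥ 7] = (1 + 1 + 0 + 3 + 2 + 1) / 6 = 4/3.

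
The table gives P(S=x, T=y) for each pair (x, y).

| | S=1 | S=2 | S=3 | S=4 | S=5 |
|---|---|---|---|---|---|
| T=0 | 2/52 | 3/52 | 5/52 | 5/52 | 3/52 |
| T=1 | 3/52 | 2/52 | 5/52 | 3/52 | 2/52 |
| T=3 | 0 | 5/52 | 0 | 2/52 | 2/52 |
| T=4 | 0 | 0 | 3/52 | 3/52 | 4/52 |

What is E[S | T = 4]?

41/10

P(T = 4) = 5/26.
Summing S·P(S=x,T=y) over the conditioning event gives 41/52.
E[S | T = 4] = (41/52) / (5/26) = 41/10.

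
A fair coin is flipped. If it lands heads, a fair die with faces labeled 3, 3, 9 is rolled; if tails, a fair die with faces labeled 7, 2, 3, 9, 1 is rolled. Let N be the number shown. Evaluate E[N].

47/10

E[N | heads] = (3+3+9)/3 = 5.
E[N | tails] = (7+2+3+9+1)/5 = 22/5.
E[N] = (1/2)·(5) + (1/2)·(22/5) = 47/10.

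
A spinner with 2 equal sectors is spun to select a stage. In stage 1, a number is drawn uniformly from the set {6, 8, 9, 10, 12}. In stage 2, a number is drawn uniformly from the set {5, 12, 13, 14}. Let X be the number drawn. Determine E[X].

E[X | stage 1] = (6+8+9+10+12)/5 = 9.
E[X | stage 2] = (5+12+13+14)/4 = 11.
E[X] = (1/2)·(9) + (1/2)·(11) = 10.

10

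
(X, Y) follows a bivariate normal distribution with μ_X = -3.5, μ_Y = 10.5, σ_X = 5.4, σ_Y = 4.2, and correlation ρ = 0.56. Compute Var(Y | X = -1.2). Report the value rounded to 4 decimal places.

12.1081

The conditional variance in a bivariate normal is σ_Y²(1 − ρ²), independent of x.
Var(Y | X=-1.2) = (4.2)²·(1 − (0.56)²) = 17.64·0.6864 = 12.1081.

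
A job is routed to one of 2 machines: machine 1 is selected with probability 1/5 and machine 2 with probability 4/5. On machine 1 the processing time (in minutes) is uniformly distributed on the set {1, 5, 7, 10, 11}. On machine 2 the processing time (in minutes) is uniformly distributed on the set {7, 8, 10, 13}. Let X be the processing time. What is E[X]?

224/25

E[X | machine 1] = (1+5+7+10+11)/5 = 34/5.
E[X | machine 2] = (7+8+10+13)/4 = 19/2.
By the law of total expectation,
E[X] = (1/5)·(34/5) + (4/5)·(19/2) = 224/25.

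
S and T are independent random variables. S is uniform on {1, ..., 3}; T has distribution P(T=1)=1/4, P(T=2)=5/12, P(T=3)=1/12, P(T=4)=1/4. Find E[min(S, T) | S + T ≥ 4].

P(S + T ≥ 4) = 25/36.
Summing min(S,T)·P(x,y) over outcomes with S + T ≥ 4 gives 47/36.
E[min(S, T) | S + T ≥ 4] = (47/36) / (25/36) = 47/25.

47/25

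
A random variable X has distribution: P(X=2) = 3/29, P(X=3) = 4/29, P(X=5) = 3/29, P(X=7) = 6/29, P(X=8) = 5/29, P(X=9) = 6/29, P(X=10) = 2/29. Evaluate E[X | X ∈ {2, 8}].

P(X ∈ {2, 8}) = 8/29.
Σ over the event: 2·3/29 + 8·5/29 = 46/29.
E[X | X ∈ {2, 8}] = (46/29) / (8/29) = 23/4.

23/4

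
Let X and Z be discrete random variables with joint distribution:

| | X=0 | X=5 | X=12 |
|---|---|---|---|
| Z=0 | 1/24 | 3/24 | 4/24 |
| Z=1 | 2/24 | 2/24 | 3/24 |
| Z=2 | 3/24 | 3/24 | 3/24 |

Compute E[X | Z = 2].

17/3

P(Z = 2) = 3/8.
Σ X·P over the event = 0·(3/24) + 5·(3/24) + 12·(3/24) = 17/8.
E[X | Z = 2] = (17/8) / (3/8) = 17/3.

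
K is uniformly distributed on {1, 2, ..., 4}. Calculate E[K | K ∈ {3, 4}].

7/2

P(K ∈ {3, 4}) = 1/2.
Σ over the event: 3·1/4 + 4·1/4 = 7/4.
E[K | K ∈ {3, 4}] = (7/4) / (1/2) = 7/2.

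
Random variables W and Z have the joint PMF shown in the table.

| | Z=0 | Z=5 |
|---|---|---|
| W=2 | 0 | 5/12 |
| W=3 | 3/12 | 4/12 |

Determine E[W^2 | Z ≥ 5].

P(Z ≥ 5) = 3/4.
Σ W^2·P over the event = 4·(5/12) + 9·(4/12) = 14/3.
E[W^2 | Z ≥ 5] = (14/3) / (3/4) = 56/9.

56/9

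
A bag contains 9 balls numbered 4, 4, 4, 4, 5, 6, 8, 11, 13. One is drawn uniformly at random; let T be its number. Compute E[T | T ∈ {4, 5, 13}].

P(T ∈ {4, 5, 13}) = 2/3.
Σ over the event: 4·4/9 + 5·1/9 + 13·1/9 = 34/9.
E[T | T ∈ {4, 5, 13}] = (34/9) / (2/3) = 17/3.

17/3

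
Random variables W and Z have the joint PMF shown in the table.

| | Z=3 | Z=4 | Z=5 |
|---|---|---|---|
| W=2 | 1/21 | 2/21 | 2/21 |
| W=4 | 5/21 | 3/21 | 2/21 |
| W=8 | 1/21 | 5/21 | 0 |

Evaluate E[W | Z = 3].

P(Z = 3) = 1/3.
Σ W·P over the event = 2·(1/21) + 4·(5/21) + 8·(1/21) = 10/7.
E[W | Z = 3] = (10/7) / (1/3) = 30/7.

30/7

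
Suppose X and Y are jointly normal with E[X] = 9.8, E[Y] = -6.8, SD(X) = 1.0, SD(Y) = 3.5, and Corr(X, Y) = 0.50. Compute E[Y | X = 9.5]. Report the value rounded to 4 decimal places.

E[Y | X=x] = μ_Y + ρ(σ_Y/σ_X)(x − μ_X) for jointly normal variables.
E[Y | X=9.5] = -6.8 + (0.50)·(3.5/1.0)·(9.5 − (9.8)) = -6.8 + (1.75)·(-0.3) = -7.3250.

-7.3250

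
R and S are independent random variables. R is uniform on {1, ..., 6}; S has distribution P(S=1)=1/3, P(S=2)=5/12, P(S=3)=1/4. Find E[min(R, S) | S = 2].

11/6

P(S = 2) = 5/12.
Summing min(R,S)·P(x,y) over outcomes with S = 2 gives 55/72.
E[min(R, S) | S = 2] = (55/72) / (5/12) = 11/6.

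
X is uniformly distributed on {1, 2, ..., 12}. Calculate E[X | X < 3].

3/2

Given X < 3, X is equally likely to be any of {1, 2}.
E[X | X < 3] = (1 + 2) / 2 = 3/2.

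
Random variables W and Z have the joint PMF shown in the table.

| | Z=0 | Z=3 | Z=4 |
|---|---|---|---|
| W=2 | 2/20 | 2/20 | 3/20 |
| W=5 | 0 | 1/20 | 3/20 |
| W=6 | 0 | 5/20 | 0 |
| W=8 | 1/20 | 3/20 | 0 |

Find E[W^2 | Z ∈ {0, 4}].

P(Z ∈ {0, 4}) = 9/20.
Σ W^2·P over the event = 4·(2/20) + 4·(3/20) + 25·(3/20) + 64·(1/20) = 159/20.
E[W^2 | Z ∈ {0, 4}] = (159/20) / (9/20) = 53/3.

53/3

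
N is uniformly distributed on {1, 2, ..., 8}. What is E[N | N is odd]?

4

Given N is odd, N is equally likely to be any of {1, 3, 5, 7}.
E[N | N is odd] = (1 + 3 + 5 + 7) / 4 = 4.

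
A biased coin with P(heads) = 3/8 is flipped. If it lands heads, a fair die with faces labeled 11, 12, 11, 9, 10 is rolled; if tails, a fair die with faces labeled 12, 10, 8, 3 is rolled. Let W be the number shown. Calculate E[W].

1461/160

E[W | heads] = (11+12+11+9+10)/5 = 53/5.
E[W | tails] = (12+10+8+3)/4 = 33/4.
By the law of total expectation,
E[W] = (3/8)·(53/5) + (5/8)·(33/4) = 1461/160.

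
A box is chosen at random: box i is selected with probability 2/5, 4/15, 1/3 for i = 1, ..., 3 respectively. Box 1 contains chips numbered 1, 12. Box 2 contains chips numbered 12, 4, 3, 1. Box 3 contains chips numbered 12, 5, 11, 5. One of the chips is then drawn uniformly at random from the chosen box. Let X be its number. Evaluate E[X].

401/60

E[X | box 1] = (1+12)/2 = 13/2.
E[X | box 2] = (12+4+3+1)/4 = 5.
E[X | box 3] = (12+5+11+5)/4 = 33/4.
By the law of total expectation,
E[X] = (2/5)·(13/2) + (4/15)·(5) + (1/3)·(33/4) = 401/60.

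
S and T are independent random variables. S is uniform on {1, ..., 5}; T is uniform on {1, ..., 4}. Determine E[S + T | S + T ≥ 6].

Outcomes with S + T ≥ 6: (2,4), (3,3), (3,4), (4,2), (4,3), (4,4), (5,1), (5,2), (5,3), (5,4), each with probability 1/20.
E[S + T | S + T ≥ 6] = (6 + 6 + 7 + 6 + 7 + 8 + 6 + 7 + 8 + 9) / 10 = 7.

7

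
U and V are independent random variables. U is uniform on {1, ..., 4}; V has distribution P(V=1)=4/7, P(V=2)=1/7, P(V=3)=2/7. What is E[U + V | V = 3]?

11/2

P(V = 3) = 2/7.
Summing (U+V)·P(x,y) over outcomes with V = 3 gives 11/7.
E[U + V | V = 3] = (11/7) / (2/7) = 11/2.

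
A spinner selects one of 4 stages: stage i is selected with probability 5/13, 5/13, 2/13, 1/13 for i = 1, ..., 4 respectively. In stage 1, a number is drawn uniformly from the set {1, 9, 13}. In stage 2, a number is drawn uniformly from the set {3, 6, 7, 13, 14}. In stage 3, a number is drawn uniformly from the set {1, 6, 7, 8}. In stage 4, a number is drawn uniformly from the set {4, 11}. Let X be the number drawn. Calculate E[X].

E[X | stage 1] = (1+9+13)/3 = 23/3.
E[X | stage 2] = (3+6+7+13+14)/5 = 43/5.
E[X | stage 3] = (1+6+7+8)/4 = 11/2.
E[X | stage 4] = (4+11)/2 = 15/2.
By the law of total expectation,
E[X] = (5/13)·(23/3) + (5/13)·(43/5) + (2/13)·(11/2) + (1/13)·(15/2) = 599/78.

599/78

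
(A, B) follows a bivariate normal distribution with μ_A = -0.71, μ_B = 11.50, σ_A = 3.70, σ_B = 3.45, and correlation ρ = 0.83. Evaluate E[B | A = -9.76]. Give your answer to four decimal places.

4.4960

For a bivariate normal, E[B | A=x] = μ_B + ρ·(σ_B/σ_A)·(x − μ_A).
E[B | A=-9.76] = 11.50 + (0.83)·(3.45/3.70)·(-9.76 − (-0.71)) = 11.50 + (0.77392)·(-9.05) = 4.4960.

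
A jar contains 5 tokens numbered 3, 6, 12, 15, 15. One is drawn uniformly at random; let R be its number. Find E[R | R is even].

9

P(R is even) = 2/5.
Σ over the event: 6·1/5 + 12·1/5 = 18/5.
E[R | R is even] = (18/5) / (2/5) = 9.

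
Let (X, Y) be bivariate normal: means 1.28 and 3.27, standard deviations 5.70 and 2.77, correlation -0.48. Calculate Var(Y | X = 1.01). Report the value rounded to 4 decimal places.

For a bivariate normal, Var(Y | X=x) = σ_Y²(1 − ρ²).
Var(Y | X=1.01) = (2.77)²·(1 − (-0.48)²) = 7.6729·0.7696 = 5.9051.

5.9051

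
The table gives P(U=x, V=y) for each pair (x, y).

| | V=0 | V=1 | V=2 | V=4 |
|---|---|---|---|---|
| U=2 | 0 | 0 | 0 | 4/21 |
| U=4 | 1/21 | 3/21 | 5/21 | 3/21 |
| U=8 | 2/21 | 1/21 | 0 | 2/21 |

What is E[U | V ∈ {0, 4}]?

P(V ∈ {0, 4}) = 4/7.
Σ U·P over the event = 2·(4/21) + 4·(1/21) + 4·(3/21) + 8·(2/21) + 8·(2/21) = 8/3.
E[U | V ∈ {0, 4}] = (8/3) / (4/7) = 14/3.

14/3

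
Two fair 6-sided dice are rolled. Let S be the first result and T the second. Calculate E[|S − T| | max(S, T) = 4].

Outcomes with max(S, T) = 4: (1,4), (2,4), (3,4), (4,1), (4,2), (4,3), (4,4), each with probability 1/36.
E[|S − T| | max(S, T) = 4] = (3 + 2 + 1 + 3 + 2 + 1 + 0) / 7 = 12/7.

12/7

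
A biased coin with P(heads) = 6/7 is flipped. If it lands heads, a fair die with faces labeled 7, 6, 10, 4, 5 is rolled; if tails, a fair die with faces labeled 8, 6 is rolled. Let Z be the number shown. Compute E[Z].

E[Z | heads] = (7+6+10+4+5)/5 = 32/5.
E[Z | tails] = (8+6)/2 = 7.
E[Z] = (6/7)·(32/5) + (1/7)·(7) = 227/35.

227/35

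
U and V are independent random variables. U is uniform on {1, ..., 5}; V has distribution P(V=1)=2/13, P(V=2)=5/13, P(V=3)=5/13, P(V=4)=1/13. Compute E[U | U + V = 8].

29/6

P(U + V = 8) = 6/65.
Summing U·P(x,y) over outcomes with U + V = 8 gives 29/65.
E[U | U + V = 8] = (29/65) / (6/65) = 29/6.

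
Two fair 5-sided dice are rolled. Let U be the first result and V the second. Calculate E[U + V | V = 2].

Outcomes with V = 2: (1,2), (2,2), (3,2), (4,2), (5,2), each with probability 1/25.
E[U + V | V = 2] = (3 + 4 + 5 + 6 + 7) / 5 = 5.

5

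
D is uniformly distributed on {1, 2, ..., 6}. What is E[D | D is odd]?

Given D is odd, D is equally likely to be any of {1, 3, 5}.
E[D | D is odd] = (1 + 3 + 5) / 3 = 3.

3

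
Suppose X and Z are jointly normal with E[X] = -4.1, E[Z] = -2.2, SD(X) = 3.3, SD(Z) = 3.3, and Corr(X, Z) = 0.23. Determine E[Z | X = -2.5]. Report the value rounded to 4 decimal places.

E[Z | X=x] = μ_Z + ρ(σ_Z/σ_X)(x − μ_X) for jointly normal variables.
E[Z | X=-2.5] = -2.2 + (0.23)·(3.3/3.3)·(-2.5 − (-4.1)) = -2.2 + (0.23)·(1.6) = -1.8320.

-1.8320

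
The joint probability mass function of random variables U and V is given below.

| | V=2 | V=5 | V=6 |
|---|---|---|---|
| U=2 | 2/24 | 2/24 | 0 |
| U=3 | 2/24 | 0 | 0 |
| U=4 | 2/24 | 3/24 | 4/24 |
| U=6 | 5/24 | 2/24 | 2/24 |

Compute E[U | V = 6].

14/3

P(V = 6) = 1/4.
Σ U·P over the event = 4·(4/24) + 6·(2/24) = 7/6.
E[U | V = 6] = (7/6) / (1/4) = 14/3.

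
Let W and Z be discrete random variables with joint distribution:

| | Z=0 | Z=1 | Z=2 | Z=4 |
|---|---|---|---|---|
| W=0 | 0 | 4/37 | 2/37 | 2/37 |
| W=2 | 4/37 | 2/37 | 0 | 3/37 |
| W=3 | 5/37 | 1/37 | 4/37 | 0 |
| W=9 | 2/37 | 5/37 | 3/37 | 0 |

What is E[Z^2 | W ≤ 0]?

P(W ≤ 0) = 8/37.
Σ Z^2·P over the event = 1·(4/37) + 4·(2/37) + 16·(2/37) = 44/37.
E[Z^2 | W ≤ 0] = (44/37) / (8/37) = 11/2.

11/2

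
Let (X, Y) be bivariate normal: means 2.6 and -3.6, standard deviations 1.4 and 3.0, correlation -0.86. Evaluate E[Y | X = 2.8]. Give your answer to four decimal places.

E[Y | X=x] = μ_Y + ρ(σ_Y/σ_X)(x − μ_X) for jointly normal variables.
E[Y | X=2.8] = -3.6 + (-0.86)·(3.0/1.4)·(2.8 − (2.6)) = -3.6 + (-1.8429)·(0.2) = -3.9686.

-3.9686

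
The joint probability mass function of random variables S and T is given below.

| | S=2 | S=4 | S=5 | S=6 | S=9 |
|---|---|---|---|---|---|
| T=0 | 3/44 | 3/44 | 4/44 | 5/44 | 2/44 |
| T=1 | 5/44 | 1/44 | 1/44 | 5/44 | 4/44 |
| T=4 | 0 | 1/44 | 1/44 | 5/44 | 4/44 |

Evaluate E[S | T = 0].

86/17

P(T = 0) = 17/44.
Σ S·P over the event = 2·(3/44) + 4·(3/44) + 5·(4/44) + 6·(5/44) + 9·(2/44) = 43/22.
E[S | T = 0] = (43/22) / (17/44) = 86/17.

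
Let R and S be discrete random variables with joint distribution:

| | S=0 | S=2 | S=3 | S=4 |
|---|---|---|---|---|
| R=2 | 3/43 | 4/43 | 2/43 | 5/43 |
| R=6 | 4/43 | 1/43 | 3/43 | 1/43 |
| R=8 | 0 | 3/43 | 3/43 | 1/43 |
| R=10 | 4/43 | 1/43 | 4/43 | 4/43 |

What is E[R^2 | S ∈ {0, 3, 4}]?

892/17

P(S ∈ {0, 3, 4}) = 34/43.
Summing R^2·P(R=x,S=y) over the conditioning event gives 1784/43.
E[R^2 | S ∈ {0, 3, 4}] = (1784/43) / (34/43) = 892/17.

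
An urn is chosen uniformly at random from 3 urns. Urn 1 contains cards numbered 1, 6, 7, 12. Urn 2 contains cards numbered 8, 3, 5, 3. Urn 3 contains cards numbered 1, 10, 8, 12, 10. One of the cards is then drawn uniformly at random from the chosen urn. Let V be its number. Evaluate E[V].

389/60

E[V | urn 1] = (1+6+7+12)/4 = 13/2.
E[V | urn 2] = (8+3+5+3)/4 = 19/4.
E[V | urn 3] = (1+10+8+12+10)/5 = 41/5.
E[V] = (1/3)·(13/2) + (1/3)·(19/4) + (1/3)·(41/5) = 389/60.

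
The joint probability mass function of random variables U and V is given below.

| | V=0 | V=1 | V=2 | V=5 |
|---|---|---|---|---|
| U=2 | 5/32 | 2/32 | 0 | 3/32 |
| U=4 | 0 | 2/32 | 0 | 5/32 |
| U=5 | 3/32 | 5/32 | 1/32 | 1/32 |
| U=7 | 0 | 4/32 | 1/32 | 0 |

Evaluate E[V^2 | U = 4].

P(U = 4) = 7/32.
Summing V^2·P(U=x,V=y) over the conditioning event gives 127/32.
E[V^2 | U = 4] = (127/32) / (7/32) = 127/7.

127/7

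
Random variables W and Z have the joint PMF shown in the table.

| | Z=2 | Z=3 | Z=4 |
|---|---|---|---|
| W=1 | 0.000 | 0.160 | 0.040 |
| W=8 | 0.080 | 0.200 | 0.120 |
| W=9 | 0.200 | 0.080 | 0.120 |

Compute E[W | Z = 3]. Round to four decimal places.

P(Z = 3) = 0.440.
Σ W·P over the event = 1·(0.160) + 8·(0.200) + 9·(0.080) = 2.480.
E[W | Z = 3] = (2.480) / (0.440) = 5.6364.

5.6364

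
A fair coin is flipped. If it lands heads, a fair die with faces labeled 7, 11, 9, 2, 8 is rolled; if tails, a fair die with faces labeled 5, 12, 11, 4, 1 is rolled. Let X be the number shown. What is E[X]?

7

E[X | heads] = (7+11+9+2+8)/5 = 37/5.
E[X | tails] = (5+12+11+4+1)/5 = 33/5.
By the law of total expectation,
E[X] = (1/2)·(37/5) + (1/2)·(33/5) = 7.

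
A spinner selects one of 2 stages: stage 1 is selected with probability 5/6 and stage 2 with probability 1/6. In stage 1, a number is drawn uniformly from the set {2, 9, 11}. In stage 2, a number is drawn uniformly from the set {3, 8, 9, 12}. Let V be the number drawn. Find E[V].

E[V | stage 1] = (2+9+11)/3 = 22/3.
E[V | stage 2] = (3+8+9+12)/4 = 8.
E[V] = (5/6)·(22/3) + (1/6)·(8) = 67/9.

67/9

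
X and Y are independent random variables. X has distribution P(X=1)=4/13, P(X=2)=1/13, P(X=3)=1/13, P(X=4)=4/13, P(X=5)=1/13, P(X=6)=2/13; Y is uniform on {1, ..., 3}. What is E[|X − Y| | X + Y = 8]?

P(X + Y = 8) = 1/13.
Summing |X−Y|·P(x,y) over outcomes with X + Y = 8 gives 10/39.
E[|X − Y| | X + Y = 8] = (10/39) / (1/13) = 10/3.

10/3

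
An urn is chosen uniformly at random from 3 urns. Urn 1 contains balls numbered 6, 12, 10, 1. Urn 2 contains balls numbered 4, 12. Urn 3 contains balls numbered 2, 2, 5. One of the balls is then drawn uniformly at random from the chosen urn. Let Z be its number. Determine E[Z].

73/12

E[Z | urn 1] = (6+12+10+1)/4 = 29/4.
E[Z | urn 2] = (4+12)/2 = 8.
E[Z | urn 3] = (2+2+5)/3 = 3.
By the law of total expectation,
E[Z] = (1/3)·(29/4) + (1/3)·(8) + (1/3)·(3) = 73/12.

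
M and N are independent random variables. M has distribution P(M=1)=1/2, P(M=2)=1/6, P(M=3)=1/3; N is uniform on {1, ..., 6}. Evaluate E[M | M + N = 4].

11/6

P(M + N = 4) = 1/6.
Summing M·P(x,y) over outcomes with M + N = 4 gives 11/36.
E[M | M + N = 4] = (11/36) / (1/6) = 11/6.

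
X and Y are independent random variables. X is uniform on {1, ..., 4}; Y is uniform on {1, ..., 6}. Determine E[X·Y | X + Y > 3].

205/21

P(X + Y > 3) = 7/8.
Summing XY·P(x,y) over outcomes with X + Y > 3 gives 205/24.
E[X·Y | X + Y > 3] = (205/24) / (7/8) = 205/21.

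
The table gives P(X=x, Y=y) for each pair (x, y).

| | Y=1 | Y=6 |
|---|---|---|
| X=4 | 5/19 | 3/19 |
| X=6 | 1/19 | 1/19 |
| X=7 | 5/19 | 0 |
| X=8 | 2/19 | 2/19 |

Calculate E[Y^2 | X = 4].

113/8

P(X = 4) = 8/19.
Σ Y^2·P over the event = 1·(5/19) + 36·(3/19) = 113/19.
E[Y^2 | X = 4] = (113/19) / (8/19) = 113/8.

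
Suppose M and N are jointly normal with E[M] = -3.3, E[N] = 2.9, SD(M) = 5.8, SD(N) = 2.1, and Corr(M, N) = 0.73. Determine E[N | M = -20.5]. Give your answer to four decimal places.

For a bivariate normal, E[N | M=x] = μ_N + ρ·(σ_N/σ_M)·(x − μ_M).
E[N | M=-20.5] = 2.9 + (0.73)·(2.1/5.8)·(-20.5 − (-3.3)) = 2.9 + (0.26431)·(-17.2) = -1.6461.

-1.6461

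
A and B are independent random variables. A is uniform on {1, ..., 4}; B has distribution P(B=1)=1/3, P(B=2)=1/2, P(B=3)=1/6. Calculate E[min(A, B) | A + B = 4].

3/2

P(A + B = 4) = 1/4.
Summing min(A,B)·P(x,y) over outcomes with A + B = 4 gives 3/8.
E[min(A, B) | A + B = 4] = (3/8) / (1/4) = 3/2.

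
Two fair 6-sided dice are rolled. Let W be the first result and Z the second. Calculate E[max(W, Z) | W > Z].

14/3

P(W > Z) = 5/12.
Summing max(W,Z)·P(x,y) over outcomes with W > Z gives 35/18.
E[max(W, Z) | W > Z] = (35/18) / (5/12) = 14/3.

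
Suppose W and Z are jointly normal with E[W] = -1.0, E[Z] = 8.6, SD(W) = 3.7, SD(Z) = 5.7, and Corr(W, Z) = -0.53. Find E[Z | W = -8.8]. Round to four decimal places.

E[Z | W=x] = μ_Z + ρ(σ_Z/σ_W)(x − μ_W) for jointly normal variables.
E[Z | W=-8.8] = 8.6 + (-0.53)·(5.7/3.7)·(-8.8 − (-1.0)) = 8.6 + (-0.81649)·(-7.8) = 14.9686.

14.9686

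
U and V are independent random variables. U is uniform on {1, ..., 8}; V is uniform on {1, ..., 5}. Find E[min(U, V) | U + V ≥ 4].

97/37

P(U + V ≥ 4) = 37/40.
Summing min(U,V)·P(x,y) over outcomes with U + V ≥ 4 gives 97/40.
E[min(U, V) | U + V ≥ 4] = (97/40) / (37/40) = 97/37.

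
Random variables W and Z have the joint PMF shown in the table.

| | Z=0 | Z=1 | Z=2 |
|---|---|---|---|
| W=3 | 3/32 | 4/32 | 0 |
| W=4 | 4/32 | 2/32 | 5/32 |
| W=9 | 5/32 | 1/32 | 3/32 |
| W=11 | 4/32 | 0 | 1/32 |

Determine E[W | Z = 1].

29/7

P(Z = 1) = 7/32.
Σ W·P over the event = 3·(4/32) + 4·(2/32) + 9·(1/32) = 29/32.
E[W | Z = 1] = (29/32) / (7/32) = 29/7.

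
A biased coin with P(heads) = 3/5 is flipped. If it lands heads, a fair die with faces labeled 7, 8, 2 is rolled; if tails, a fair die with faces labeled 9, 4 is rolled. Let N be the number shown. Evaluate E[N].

6

E[N | heads] = (7+8+2)/3 = 17/3.
E[N | tails] = (9+4)/2 = 13/2.
By the law of total expectation,
E[N] = (3/5)·(17/3) + (2/5)·(13/2) = 6.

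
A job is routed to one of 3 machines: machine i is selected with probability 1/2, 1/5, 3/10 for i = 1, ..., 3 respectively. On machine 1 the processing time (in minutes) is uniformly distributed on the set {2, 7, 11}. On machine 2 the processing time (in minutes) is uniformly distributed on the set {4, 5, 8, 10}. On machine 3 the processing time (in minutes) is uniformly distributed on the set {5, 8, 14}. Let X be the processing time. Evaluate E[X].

443/60

E[X | machine 1] = (2+7+11)/3 = 20/3.
E[X | machine 2] = (4+5+8+10)/4 = 27/4.
E[X | machine 3] = (5+8+14)/3 = 9.
By the law of total expectation,
E[X] = (1/2)·(20/3) + (1/5)·(27/4) + (3/10)·(9) = 443/60.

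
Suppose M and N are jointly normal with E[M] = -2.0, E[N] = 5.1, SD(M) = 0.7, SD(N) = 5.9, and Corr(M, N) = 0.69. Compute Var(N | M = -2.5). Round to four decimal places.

18.2370

Var(N | M=x) = (1 − ρ²)·σ_N².
Var(N | M=-2.5) = (5.9)²·(1 − (0.69)²) = 34.81·0.5239 = 18.2370.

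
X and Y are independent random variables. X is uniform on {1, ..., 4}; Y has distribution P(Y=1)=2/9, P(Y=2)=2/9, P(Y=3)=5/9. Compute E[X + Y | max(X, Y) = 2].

P(max(X, Y) = 2) = 1/6.
Summing (X+Y)·P(x,y) over outcomes with max(X, Y) = 2 gives 5/9.
E[X + Y | max(X, Y) = 2] = (5/9) / (1/6) = 10/3.

10/3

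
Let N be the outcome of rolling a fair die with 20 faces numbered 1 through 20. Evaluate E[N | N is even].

Given N is even, N is equally likely to be any of {2, 4, 6, 8, 10, 12, 14, 16, 18, 20}.
E[N | N is even] = (2 + 4 + 6 + 8 + 10 + 12 + 14 + 16 + 18 + 20) / 10 = 11.

11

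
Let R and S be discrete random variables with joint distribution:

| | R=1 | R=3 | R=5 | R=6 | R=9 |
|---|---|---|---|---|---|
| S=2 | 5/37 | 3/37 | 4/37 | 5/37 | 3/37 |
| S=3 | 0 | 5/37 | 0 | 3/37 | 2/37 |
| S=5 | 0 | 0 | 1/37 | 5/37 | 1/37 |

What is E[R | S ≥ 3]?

P(S ≥ 3) = 17/37.
Σ R·P over the event = 3·(5/37) + 5·(1/37) + 6·(3/37) + 6·(5/37) + 9·(2/37) + 9·(1/37) = 95/37.
E[R | S ≥ 3] = (95/37) / (17/37) = 95/17.

95/17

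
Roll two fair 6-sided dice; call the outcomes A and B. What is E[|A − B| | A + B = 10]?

P(A + B = 10) = 1/12.
Summing |A−B|·P(x,y) over outcomes with A + B = 10 gives 1/9.
E[|A − B| | A + B = 10] = (1/9) / (1/12) = 4/3.

4/3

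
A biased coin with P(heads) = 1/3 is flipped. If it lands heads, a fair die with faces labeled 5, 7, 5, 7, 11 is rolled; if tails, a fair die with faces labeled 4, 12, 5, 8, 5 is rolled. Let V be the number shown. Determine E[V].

E[V | heads] = (5+7+5+7+11)/5 = 7.
E[V | tails] = (4+12+5+8+5)/5 = 34/5.
By the law of total expectation,
E[V] = (1/3)·(7) + (2/3)·(34/5) = 103/15.

103/15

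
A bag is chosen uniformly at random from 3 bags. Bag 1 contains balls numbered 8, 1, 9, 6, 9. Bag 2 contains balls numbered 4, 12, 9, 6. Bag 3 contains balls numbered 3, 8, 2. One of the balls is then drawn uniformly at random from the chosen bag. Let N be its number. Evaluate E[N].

E[N | bag 1] = (8+1+9+6+9)/5 = 33/5.
E[N | bag 2] = (4+12+9+6)/4 = 31/4.
E[N | bag 3] = (3+8+2)/3 = 13/3.
E[N] = (1/3)·(33/5) + (1/3)·(31/4) + (1/3)·(13/3) = 1121/180.

1121/180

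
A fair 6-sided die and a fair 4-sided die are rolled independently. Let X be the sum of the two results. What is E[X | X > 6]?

P(X > 6) = 5/12.
Σ over the event: 7·1/6 + 8·1/8 + 9·1/12 + 10·1/24 = 10/3.
E[X | X > 6] = (10/3) / (5/12) = 8.

8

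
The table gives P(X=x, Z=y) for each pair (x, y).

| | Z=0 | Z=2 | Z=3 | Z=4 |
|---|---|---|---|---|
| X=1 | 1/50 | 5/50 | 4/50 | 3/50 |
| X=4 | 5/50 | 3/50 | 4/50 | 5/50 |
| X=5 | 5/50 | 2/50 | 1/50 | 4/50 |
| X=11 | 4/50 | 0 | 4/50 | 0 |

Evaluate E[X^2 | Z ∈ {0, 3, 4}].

P(Z ∈ {0, 3, 4}) = 4/5.
Summing X^2·P(X=x,Z=y) over the conditioning event gives 29.
E[X^2 | Z ∈ {0, 3, 4}] = (29) / (4/5) = 145/4.

145/4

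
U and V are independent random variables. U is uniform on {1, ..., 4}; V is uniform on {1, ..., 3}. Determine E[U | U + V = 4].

2

Outcomes with U + V = 4: (1,3), (2,2), (3,1), each with probability 1/12.
E[U | U + V = 4] = (1 + 2 + 3) / 3 = 2.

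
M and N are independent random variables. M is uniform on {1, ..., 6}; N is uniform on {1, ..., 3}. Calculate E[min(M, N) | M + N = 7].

2

Outcomes with M + N = 7: (4,3), (5,2), (6,1), each with probability 1/18.
E[min(M, N) | M + N = 7] = (3 + 2 + 1) / 3 = 2.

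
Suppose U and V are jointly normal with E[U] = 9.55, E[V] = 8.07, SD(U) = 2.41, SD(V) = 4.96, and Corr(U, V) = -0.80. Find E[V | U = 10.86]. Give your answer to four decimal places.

5.9131

E[V | U=x] = μ_V + ρ(σ_V/σ_U)(x − μ_U) for jointly normal variables.
E[V | U=10.86] = 8.07 + (-0.80)·(4.96/2.41)·(10.86 − (9.55)) = 8.07 + (-1.6465)·(1.31) = 5.9131.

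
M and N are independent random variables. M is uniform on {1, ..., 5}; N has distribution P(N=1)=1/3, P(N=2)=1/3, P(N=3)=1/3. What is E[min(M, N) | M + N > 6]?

8/3

P(M + N > 6) = 1/5.
Summing min(M,N)·P(x,y) over outcomes with M + N > 6 gives 8/15.
E[min(M, N) | M + N > 6] = (8/15) / (1/5) = 8/3.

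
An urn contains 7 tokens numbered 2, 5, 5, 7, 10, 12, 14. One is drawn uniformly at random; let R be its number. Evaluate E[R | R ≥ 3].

P(R ≥ 3) = 6/7.
Σ over the event: 5·2/7 + 7·1/7 + 10·1/7 + 12·1/7 + 14·1/7 = 53/7.
E[R | R ≥ 3] = (53/7) / (6/7) = 53/6.

53/6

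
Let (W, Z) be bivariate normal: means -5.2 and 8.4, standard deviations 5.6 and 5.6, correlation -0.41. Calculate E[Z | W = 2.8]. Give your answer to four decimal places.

E[Z | W=x] = μ_Z + ρ(σ_Z/σ_W)(x − μ_W) for jointly normal variables.
E[Z | W=2.8] = 8.4 + (-0.41)·(5.6/5.6)·(2.8 − (-5.2)) = 8.4 + (-0.41)·(8) = 5.1200.

5.1200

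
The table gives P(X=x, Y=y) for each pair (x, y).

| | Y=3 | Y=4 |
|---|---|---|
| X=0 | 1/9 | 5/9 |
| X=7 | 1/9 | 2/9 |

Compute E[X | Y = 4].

P(Y = 4) = 7/9.
Σ X·P over the event = 0·(5/9) + 7·(2/9) = 14/9.
E[X | Y = 4] = (14/9) / (7/9) = 2.

2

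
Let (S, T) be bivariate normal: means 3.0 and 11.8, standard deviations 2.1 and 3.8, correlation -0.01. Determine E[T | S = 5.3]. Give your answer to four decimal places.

11.7584

E[T | S=x] = μ_T + ρ(σ_T/σ_S)(x − μ_S) for jointly normal variables.
E[T | S=5.3] = 11.8 + (-0.01)·(3.8/2.1)·(5.3 − (3.0)) = 11.8 + (-0.018095)·(2.3) = 11.7584.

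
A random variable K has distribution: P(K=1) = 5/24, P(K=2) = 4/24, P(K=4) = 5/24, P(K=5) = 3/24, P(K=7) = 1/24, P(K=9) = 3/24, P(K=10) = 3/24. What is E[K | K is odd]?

P(K is odd) = 1/2.
Σ over the event: 1·5/24 + 5·1/8 + 7·1/24 + 9·1/8 = 9/4.
E[K | K is odd] = (9/4) / (1/2) = 9/2.

9/2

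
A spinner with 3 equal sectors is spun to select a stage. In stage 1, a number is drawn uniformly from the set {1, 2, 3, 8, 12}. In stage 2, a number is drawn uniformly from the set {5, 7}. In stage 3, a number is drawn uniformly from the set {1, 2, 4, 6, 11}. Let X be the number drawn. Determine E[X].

E[X | stage 1] = (1+2+3+8+12)/5 = 26/5.
E[X | stage 2] = (5+7)/2 = 6.
E[X | stage 3] = (1+2+4+6+11)/5 = 24/5.
By the law of total expectation,
E[X] = (1/3)·(26/5) + (1/3)·(6) + (1/3)·(24/5) = 16/3.

16/3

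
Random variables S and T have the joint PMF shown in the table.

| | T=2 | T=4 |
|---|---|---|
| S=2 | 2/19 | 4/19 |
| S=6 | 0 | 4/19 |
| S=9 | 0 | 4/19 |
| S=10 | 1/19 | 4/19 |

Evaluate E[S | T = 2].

14/3

P(T = 2) = 3/19.
Σ S·P over the event = 2·(2/19) + 10·(1/19) = 14/19.
E[S | T = 2] = (14/19) / (3/19) = 14/3.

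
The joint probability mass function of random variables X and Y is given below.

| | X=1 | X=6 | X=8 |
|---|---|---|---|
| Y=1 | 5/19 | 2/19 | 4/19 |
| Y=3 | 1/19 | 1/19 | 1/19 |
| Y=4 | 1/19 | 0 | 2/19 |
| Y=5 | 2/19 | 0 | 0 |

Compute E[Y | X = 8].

P(X = 8) = 7/19.
Summing Y·P(X=x,Y=y) over the conditioning event gives 15/19.
E[Y | X = 8] = (15/19) / (7/19) = 15/7.

15/7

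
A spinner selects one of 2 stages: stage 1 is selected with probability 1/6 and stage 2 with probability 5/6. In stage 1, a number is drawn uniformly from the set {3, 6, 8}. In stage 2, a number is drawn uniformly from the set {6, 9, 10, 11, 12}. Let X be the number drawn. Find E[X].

E[X | stage 1] = (3+6+8)/3 = 17/3.
E[X | stage 2] = (6+9+10+11+12)/5 = 48/5.
By the law of total expectation,
E[X] = (1/6)·(17/3) + (5/6)·(48/5) = 161/18.

161/18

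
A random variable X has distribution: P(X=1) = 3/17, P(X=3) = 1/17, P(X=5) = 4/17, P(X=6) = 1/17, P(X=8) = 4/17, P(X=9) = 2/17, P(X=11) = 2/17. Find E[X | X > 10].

11

P(X > 10) = 2/17.
Σ over the event: 11·2/17 = 22/17.
E[X | X > 10] = (22/17) / (2/17) = 11.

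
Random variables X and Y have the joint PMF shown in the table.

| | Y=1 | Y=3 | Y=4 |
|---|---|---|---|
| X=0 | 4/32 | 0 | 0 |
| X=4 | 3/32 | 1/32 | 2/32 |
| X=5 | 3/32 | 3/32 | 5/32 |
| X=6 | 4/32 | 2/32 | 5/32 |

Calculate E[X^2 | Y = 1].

267/14

P(Y = 1) = 7/16.
Σ X^2·P over the event = 0·(4/32) + 16·(3/32) + 25·(3/32) + 36·(4/32) = 267/32.
E[X^2 | Y = 1] = (267/32) / (7/16) = 267/14.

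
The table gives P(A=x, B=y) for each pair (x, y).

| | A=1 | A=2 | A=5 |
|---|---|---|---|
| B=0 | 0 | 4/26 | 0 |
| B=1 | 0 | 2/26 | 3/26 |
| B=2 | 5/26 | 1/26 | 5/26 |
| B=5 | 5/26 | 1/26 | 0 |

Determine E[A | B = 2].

32/11

P(B = 2) = 11/26.
Σ A·P over the event = 1·(5/26) + 2·(1/26) + 5·(5/26) = 16/13.
E[A | B = 2] = (16/13) / (11/26) = 32/11.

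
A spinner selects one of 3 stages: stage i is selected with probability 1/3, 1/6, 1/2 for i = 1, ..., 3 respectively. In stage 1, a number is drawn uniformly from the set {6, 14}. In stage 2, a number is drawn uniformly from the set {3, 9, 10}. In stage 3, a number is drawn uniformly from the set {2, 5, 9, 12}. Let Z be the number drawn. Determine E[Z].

E[Z | stage 1] = (6+14)/2 = 10.
E[Z | stage 2] = (3+9+10)/3 = 22/3.
E[Z | stage 3] = (2+5+9+12)/4 = 7.
By the law of total expectation,
E[Z] = (1/3)·(10) + (1/6)·(22/3) + (1/2)·(7) = 145/18.

145/18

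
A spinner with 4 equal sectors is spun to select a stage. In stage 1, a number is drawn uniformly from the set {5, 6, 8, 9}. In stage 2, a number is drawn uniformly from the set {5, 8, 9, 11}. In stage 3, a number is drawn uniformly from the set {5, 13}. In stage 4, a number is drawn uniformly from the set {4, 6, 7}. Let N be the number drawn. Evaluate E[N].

359/48

E[N | stage 1] = (5+6+8+9)/4 = 7.
E[N | stage 2] = (5+8+9+11)/4 = 33/4.
E[N | stage 3] = (5+13)/2 = 9.
E[N | stage 4] = (4+6+7)/3 = 17/3.
By the law of total expectation,
E[N] = (1/4)·(7) + (1/4)·(33/4) + (1/4)·(9) + (1/4)·(17/3) = 359/48.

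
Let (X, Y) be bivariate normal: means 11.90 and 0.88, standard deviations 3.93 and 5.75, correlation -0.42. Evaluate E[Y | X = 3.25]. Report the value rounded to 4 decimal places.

For a bivariate normal, E[Y | X=x] = μ_Y + ρ·(σ_Y/σ_X)·(x − μ_X).
E[Y | X=3.25] = 0.88 + (-0.42)·(5.75/3.93)·(3.25 − (11.90)) = 0.88 + (-0.614504)·(-8.65) = 6.1955.

6.1955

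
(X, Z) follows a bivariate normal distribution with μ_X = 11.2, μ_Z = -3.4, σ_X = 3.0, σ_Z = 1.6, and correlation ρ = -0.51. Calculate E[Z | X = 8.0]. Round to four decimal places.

-2.5296

The regression of Z on X has slope ρ·σ_Z/σ_X and passes through (μ_X, μ_Z).
E[Z | X=8.0] = -3.4 + (-0.51)·(1.6/3.0)·(8.0 − (11.2)) = -3.4 + (-0.272)·(-3.2) = -2.5296.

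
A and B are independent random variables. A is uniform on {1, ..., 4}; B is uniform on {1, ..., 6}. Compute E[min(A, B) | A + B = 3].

P(A + B = 3) = 1/12.
Summing min(A,B)·P(x,y) over outcomes with A + B = 3 gives 1/12.
E[min(A, B) | A + B = 3] = (1/12) / (1/12) = 1.

1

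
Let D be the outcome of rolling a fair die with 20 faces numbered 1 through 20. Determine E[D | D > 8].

29/2

Given D > 8, D is equally likely to be any of {9, 10, 11, 12, 13, 14, 15, 16, 17, 18, 19, 20}.
E[D | D > 8] = (9 + 10 + 11 + 12 + 13 + 14 + 15 + 16 + 17 + 18 + 19 + 20) / 12 = 29/2.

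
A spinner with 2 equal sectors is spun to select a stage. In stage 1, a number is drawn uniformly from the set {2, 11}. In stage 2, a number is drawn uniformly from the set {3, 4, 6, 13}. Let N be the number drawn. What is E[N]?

13/2

E[N | stage 1] = (2+11)/2 = 13/2.
E[N | stage 2] = (3+4+6+13)/4 = 13/2.
By the law of total expectation,
E[N] = (1/2)·(13/2) + (1/2)·(13/2) = 13/2.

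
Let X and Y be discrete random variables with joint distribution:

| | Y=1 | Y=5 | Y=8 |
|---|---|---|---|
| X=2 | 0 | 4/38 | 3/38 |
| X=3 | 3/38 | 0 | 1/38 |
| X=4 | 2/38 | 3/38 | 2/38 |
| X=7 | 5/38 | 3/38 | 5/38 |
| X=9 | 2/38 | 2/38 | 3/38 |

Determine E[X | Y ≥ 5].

69/13

P(Y ≥ 5) = 13/19.
Summing X·P(X=x,Y=y) over the conditioning event gives 69/19.
E[X | Y ≥ 5] = (69/19) / (13/19) = 69/13.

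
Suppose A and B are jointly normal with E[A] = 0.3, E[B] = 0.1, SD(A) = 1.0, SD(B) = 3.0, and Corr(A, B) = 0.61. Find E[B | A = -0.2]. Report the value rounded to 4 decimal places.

The regression of B on A has slope ρ·σ_B/σ_A and passes through (μ_A, μ_B).
E[B | A=-0.2] = 0.1 + (0.61)·(3.0/1.0)·(-0.2 − (0.3)) = 0.1 + (1.83)·(-0.5) = -0.8150.

-0.8150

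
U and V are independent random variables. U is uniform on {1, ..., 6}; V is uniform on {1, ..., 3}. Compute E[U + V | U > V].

25/4

P(U > V) = 2/3.
Summing (U+V)·P(x,y) over outcomes with U > V gives 25/6.
E[U + V | U > V] = (25/6) / (2/3) = 25/4.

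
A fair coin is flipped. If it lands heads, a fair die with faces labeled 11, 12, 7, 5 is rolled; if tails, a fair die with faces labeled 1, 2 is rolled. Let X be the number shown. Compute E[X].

E[X | heads] = (11+12+7+5)/4 = 35/4.
E[X | tails] = (1+2)/2 = 3/2.
E[X] = (1/2)·(35/4) + (1/2)·(3/2) = 41/8.

41/8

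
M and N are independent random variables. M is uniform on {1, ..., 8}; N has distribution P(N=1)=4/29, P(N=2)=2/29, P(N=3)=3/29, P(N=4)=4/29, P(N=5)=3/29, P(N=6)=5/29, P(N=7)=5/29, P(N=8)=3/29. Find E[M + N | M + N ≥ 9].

1562/137

P(M + N ≥ 9) = 137/232.
Summing (M+N)·P(x,y) over outcomes with M + N ≥ 9 gives 781/116.
E[M + N | M + N ≥ 9] = (781/116) / (137/232) = 1562/137.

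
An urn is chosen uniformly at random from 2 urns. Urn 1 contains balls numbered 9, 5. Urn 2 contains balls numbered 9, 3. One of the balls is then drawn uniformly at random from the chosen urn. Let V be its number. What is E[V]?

13/2

E[V | urn 1] = (9+5)/2 = 7.
E[V | urn 2] = (9+3)/2 = 6.
E[V] = (1/2)·(7) + (1/2)·(6) = 13/2.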